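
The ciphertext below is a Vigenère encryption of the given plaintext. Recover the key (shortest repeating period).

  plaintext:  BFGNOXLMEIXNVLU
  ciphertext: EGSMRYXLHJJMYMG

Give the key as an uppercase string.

  i= 0: E-B =  3 → D
  i= 1: G-F =  1 → B
  i= 2: S-G = 12 → M
  i= 3: M-N = 25 → Z
  i= 4: R-O =  3 → D
  i= 5: Y-X =  1 → B
  i= 6: X-L = 12 → M
  i= 7: L-M = 25 → Z
  i= 8: H-E =  3 → D
  i= 9: J-I =  1 → B
  i=10: J-X = 12 → M
  i=11: M-N = 25 → Z
  i=12: Y-V =  3 → D
  i=13: M-L =  1 → B
  i=14: G-U = 12 → M
  shifts repeat with period 4: DBMZ

DBMZ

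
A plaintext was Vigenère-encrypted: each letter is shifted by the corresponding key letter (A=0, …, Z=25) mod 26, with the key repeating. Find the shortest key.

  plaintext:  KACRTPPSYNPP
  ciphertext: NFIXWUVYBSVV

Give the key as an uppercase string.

DFGG

  i= 0: N-K =  3 → D
  i= 1: F-A =  5 → F
  i= 2: I-C =  6 → G
  i= 3: X-R =  6 → G
  i= 4: W-T =  3 → D
  i= 5: U-P =  5 → F
  i= 6: V-P =  6 → G
  i= 7: Y-S =  6 → G
  i= 8: B-Y =  3 → D
  i= 9: S-N =  5 → F
  i=10: V-P =  6 → G
  i=11: V-P =  6 → G
  shifts repeat with period 4: DFGG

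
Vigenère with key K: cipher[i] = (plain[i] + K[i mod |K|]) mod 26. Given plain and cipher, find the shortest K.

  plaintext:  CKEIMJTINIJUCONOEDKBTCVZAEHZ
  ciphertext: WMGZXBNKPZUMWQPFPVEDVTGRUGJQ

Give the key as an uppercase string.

UCCRLS

  i= 0: W-C = 20 → U
  i= 1: M-K =  2 → C
  i= 2: G-E =  2 → C
  i= 3: Z-I = 17 → R
  i= 4: X-M = 11 → L
  i= 5: B-J = 18 → S
  i= 6: N-T = 20 → U
  i= 7: K-I =  2 → C
  i= 8: P-N =  2 → C
  i= 9: Z-I = 17 → R
  i=10: U-J = 11 → L
  i=11: M-U = 18 → S
  i=12: W-C = 20 → U
  i=13: Q-O =  2 → C
  i=14: P-N =  2 → C
  i=15: F-O = 17 → R
  i=16: P-E = 11 → L
  i=17: V-D = 18 → S
  i=18: E-K = 20 → U
  i=19: D-B =  2 → C
  i=20: V-T =  2 → C
  i=21: T-C = 17 → R
  i=22: G-V = 11 → L
  i=23: R-Z = 18 → S
  i=24: U-A = 20 → U
  i=25: G-E =  2 → C
  i=26: J-H =  2 → C
  i=27: Q-Z = 17 → R
  shifts repeat with period 6: UCCRLS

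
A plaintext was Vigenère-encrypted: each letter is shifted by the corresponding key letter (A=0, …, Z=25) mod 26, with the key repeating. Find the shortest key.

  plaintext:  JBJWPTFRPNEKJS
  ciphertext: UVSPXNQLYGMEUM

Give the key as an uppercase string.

LUJTIU

  i= 0: U-J = 11 → L
  i= 1: V-B = 20 → U
  i= 2: S-J =  9 → J
  i= 3: P-W = 19 → T
  i= 4: X-P =  8 → I
  i= 5: N-T = 20 → U
  i= 6: Q-F = 11 → L
  i= 7: L-R = 20 → U
  i= 8: Y-P =  9 → J
  i= 9: G-N = 19 → T
  i=10: M-E =  8 → I
  i=11: E-K = 20 → U
  i=12: U-J = 11 → L
  i=13: M-S = 20 → U
  shifts repeat with period 6: LUJTIU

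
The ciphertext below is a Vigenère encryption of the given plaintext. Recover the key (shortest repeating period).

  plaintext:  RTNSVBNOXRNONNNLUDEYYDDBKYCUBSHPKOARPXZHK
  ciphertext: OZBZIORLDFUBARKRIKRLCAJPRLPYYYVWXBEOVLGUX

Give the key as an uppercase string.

  i= 0: O-R = 23 → X
  i= 1: Z-T =  6 → G
  i= 2: B-N = 14 → O
  i= 3: Z-S =  7 → H
  i= 4: I-V = 13 → N
  i= 5: O-B = 13 → N
  i= 6: R-N =  4 → E
  i= 7: L-O = 23 → X
  i= 8: D-X =  6 → G
  i= 9: F-R = 14 → O
  i=10: U-N =  7 → H
  i=11: B-O = 13 → N
  i=12: A-N = 13 → N
  i=13: R-N =  4 → E
  i=14: K-N = 23 → X
  i=15: R-L =  6 → G
  i=16: I-U = 14 → O
  i=17: K-D =  7 → H
  i=18: R-E = 13 → N
  i=19: L-Y = 13 → N
  i=20: C-Y =  4 → E
  i=21: A-D = 23 → X
  i=22: J-D =  6 → G
  i=23: P-B = 14 → O
  i=24: R-K =  7 → H
  i=25: L-Y = 13 → N
  i=26: P-C = 13 → N
  i=27: Y-U =  4 → E
  i=28: Y-B = 23 → X
  i=29: Y-S =  6 → G
  i=30: V-H = 14 → O
  i=31: W-P =  7 → H
  i=32: X-K = 13 → N
  i=33: B-O = 13 → N
  i=34: E-A =  4 → E
  i=35: O-R = 23 → X
  i=36: V-P =  6 → G
  i=37: L-X = 14 → O
  i=38: G-Z =  7 → H
  i=39: U-H = 13 → N
  i=40: X-K = 13 → N
  shifts repeat with period 7: XGOHNNE

XGOHNNE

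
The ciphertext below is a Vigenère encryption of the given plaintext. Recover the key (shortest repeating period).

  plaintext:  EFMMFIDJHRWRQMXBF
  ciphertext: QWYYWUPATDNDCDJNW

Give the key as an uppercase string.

MRM

  i= 0: Q-E = 12 → M
  i= 1: W-F = 17 → R
  i= 2: Y-M = 12 → M
  i= 3: Y-M = 12 → M
  i= 4: W-F = 17 → R
  i= 5: U-I = 12 → M
  i= 6: P-D = 12 → M
  i= 7: A-J = 17 → R
  i= 8: T-H = 12 → M
  i= 9: D-R = 12 → M
  i=10: N-W = 17 → R
  i=11: D-R = 12 → M
  i=12: C-Q = 12 → M
  i=13: D-M = 17 → R
  i=14: J-X = 12 → M
  i=15: N-B = 12 → M
  i=16: W-F = 17 → R
  shifts repeat with period 3: MRM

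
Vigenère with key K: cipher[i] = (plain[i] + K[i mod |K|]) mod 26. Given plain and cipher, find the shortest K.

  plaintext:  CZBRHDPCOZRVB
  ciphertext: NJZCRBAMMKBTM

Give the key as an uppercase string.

  i= 0: N-C = 11 → L
  i= 1: J-Z = 10 → K
  i= 2: Z-B = 24 → Y
  i= 3: C-R = 11 → L
  i= 4: R-H = 10 → K
  i= 5: B-D = 24 → Y
  i= 6: A-P = 11 → L
  i= 7: M-C = 10 → K
  i= 8: M-O = 24 → Y
  i= 9: K-Z = 11 → L
  i=10: B-R = 10 → K
  i=11: T-V = 24 → Y
  i=12: M-B = 11 → L
  shifts repeat with period 3: LKY

LKY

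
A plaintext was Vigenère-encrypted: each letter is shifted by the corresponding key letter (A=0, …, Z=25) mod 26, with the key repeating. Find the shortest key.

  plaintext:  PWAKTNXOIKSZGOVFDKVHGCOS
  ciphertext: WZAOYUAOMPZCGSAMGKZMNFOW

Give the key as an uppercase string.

  i= 0: W-P =  7 → H
  i= 1: Z-W =  3 → D
  i= 2: A-A =  0 → A
  i= 3: O-K =  4 → E
  i= 4: Y-T =  5 → F
  i= 5: U-N =  7 → H
  i= 6: A-X =  3 → D
  i= 7: O-O =  0 → A
  i= 8: M-I =  4 → E
  i= 9: P-K =  5 → F
  i=10: Z-S =  7 → H
  i=11: C-Z =  3 → D
  i=12: G-G =  0 → A
  i=13: S-O =  4 → E
  i=14: A-V =  5 → F
  i=15: M-F =  7 → H
  i=16: G-D =  3 → D
  i=17: K-K =  0 → A
  i=18: Z-V =  4 → E
  i=19: M-H =  5 → F
  i=20: N-G =  7 → H
  i=21: F-C =  3 → D
  i=22: O-O =  0 → A
  i=23: W-S =  4 → E
  shifts repeat with period 5: HDAEF

HDAEF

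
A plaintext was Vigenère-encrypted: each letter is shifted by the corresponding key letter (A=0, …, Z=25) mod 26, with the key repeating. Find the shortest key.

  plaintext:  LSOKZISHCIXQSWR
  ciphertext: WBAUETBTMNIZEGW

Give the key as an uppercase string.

  i= 0: W-L = 11 → L
  i= 1: B-S =  9 → J
  i= 2: A-O = 12 → M
  i= 3: U-K = 10 → K
  i= 4: E-Z =  5 → F
  i= 5: T-I = 11 → L
  i= 6: B-S =  9 → J
  i= 7: T-H = 12 → M
  i= 8: M-C = 10 → K
  i= 9: N-I =  5 → F
  i=10: I-X = 11 → L
  i=11: Z-Q =  9 → J
  i=12: E-S = 12 → M
  i=13: G-W = 10 → K
  i=14: W-R =  5 → F
  shifts repeat with period 5: LJMKF

LJMKF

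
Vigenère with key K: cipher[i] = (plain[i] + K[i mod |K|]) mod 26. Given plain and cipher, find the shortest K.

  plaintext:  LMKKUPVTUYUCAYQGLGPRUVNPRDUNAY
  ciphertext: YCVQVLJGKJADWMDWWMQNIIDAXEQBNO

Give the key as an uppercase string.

NQLGBWO

  i= 0: Y-L = 13 → N
  i= 1: C-M = 16 → Q
  i= 2: V-K = 11 → L
  i= 3: Q-K =  6 → G
  i= 4: V-U =  1 → B
  i= 5: L-P = 22 → W
  i= 6: J-V = 14 → O
  i= 7: G-T = 13 → N
  i= 8: K-U = 16 → Q
  i= 9: J-Y = 11 → L
  i=10: A-U =  6 → G
  i=11: D-C =  1 → B
  i=12: W-A = 22 → W
  i=13: M-Y = 14 → O
  i=14: D-Q = 13 → N
  i=15: W-G = 16 → Q
  i=16: W-L = 11 → L
  i=17: M-G =  6 → G
  i=18: Q-P =  1 → B
  i=19: N-R = 22 → W
  i=20: I-U = 14 → O
  i=21: I-V = 13 → N
  i=22: D-N = 16 → Q
  i=23: A-P = 11 → L
  i=24: X-R =  6 → G
  i=25: E-D =  1 → B
  i=26: Q-U = 22 → W
  i=27: B-N = 14 → O
  i=28: N-A = 13 → N
  i=29: O-Y = 16 → Q
  shifts repeat with period 7: NQLGBWO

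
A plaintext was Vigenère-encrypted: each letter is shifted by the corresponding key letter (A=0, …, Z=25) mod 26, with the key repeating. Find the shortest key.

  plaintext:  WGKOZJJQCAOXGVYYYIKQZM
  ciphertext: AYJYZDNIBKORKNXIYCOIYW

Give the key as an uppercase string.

  i= 0: A-W =  4 → E
  i= 1: Y-G = 18 → S
  i= 2: J-K = 25 → Z
  i= 3: Y-O = 10 → K
  i= 4: Z-Z =  0 → A
  i= 5: D-J = 20 → U
  i= 6: N-J =  4 → E
  i= 7: I-Q = 18 → S
  i= 8: B-C = 25 → Z
  i= 9: K-A = 10 → K
  i=10: O-O =  0 → A
  i=11: R-X = 20 → U
  i=12: K-G =  4 → E
  i=13: N-V = 18 → S
  i=14: X-Y = 25 → Z
  i=15: I-Y = 10 → K
  i=16: Y-Y =  0 → A
  i=17: C-I = 20 → U
  i=18: O-K =  4 → E
  i=19: I-Q = 18 → S
  i=20: Y-Z = 25 → Z
  i=21: W-M = 10 → K
  shifts repeat with period 6: ESZKAU

ESZKAU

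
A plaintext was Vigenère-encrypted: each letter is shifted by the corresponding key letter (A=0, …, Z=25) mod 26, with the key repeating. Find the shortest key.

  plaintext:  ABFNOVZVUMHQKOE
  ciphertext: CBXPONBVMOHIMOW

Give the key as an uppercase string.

CAS

  i= 0: C-A =  2 → C
  i= 1: B-B =  0 → A
  i= 2: X-F = 18 → S
  i= 3: P-N =  2 → C
  i= 4: O-O =  0 → A
  i= 5: N-V = 18 → S
  i= 6: B-Z =  2 → C
  i= 7: V-V =  0 → A
  i= 8: M-U = 18 → S
  i= 9: O-M =  2 → C
  i=10: H-H =  0 → A
  i=11: I-Q = 18 → S
  i=12: M-K =  2 → C
  i=13: O-O =  0 → A
  i=14: W-E = 18 → S
  shifts repeat with period 3: CAS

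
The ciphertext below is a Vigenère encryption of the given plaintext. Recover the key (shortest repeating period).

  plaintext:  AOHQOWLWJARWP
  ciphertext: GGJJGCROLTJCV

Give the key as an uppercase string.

  i= 0: G-A =  6 → G
  i= 1: G-O = 18 → S
  i= 2: J-H =  2 → C
  i= 3: J-Q = 19 → T
  i= 4: G-O = 18 → S
  i= 5: C-W =  6 → G
  i= 6: R-L =  6 → G
  i= 7: O-W = 18 → S
  i= 8: L-J =  2 → C
  i= 9: T-A = 19 → T
  i=10: J-R = 18 → S
  i=11: C-W =  6 → G
  i=12: V-P =  6 → G
  shifts repeat with period 6: GSCTSG

GSCTSG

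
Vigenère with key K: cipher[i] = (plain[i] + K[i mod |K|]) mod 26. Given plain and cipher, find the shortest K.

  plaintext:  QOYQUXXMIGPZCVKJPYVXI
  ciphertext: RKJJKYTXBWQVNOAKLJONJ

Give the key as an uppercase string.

  i= 0: R-Q =  1 → B
  i= 1: K-O = 22 → W
  i= 2: J-Y = 11 → L
  i= 3: J-Q = 19 → T
  i= 4: K-U = 16 → Q
  i= 5: Y-X =  1 → B
  i= 6: T-X = 22 → W
  i= 7: X-M = 11 → L
  i= 8: B-I = 19 → T
  i= 9: W-G = 16 → Q
  i=10: Q-P =  1 → B
  i=11: V-Z = 22 → W
  i=12: N-C = 11 → L
  i=13: O-V = 19 → T
  i=14: A-K = 16 → Q
  i=15: K-J =  1 → B
  i=16: L-P = 22 → W
  i=17: J-Y = 11 → L
  i=18: O-V = 19 → T
  i=19: N-X = 16 → Q
  i=20: J-I =  1 → B
  shifts repeat with period 5: BWLTQ

BWLTQ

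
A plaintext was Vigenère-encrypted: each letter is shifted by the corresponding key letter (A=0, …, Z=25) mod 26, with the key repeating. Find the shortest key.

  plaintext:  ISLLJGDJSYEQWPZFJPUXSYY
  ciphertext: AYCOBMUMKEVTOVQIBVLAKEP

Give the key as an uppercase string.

  i= 0: A-I = 18 → S
  i= 1: Y-S =  6 → G
  i= 2: C-L = 17 → R
  i= 3: O-L =  3 → D
  i= 4: B-J = 18 → S
  i= 5: M-G =  6 → G
  i= 6: U-D = 17 → R
  i= 7: M-J =  3 → D
  i= 8: K-S = 18 → S
  i= 9: E-Y =  6 → G
  i=10: V-E = 17 → R
  i=11: T-Q =  3 → D
  i=12: O-W = 18 → S
  i=13: V-P =  6 → G
  i=14: Q-Z = 17 → R
  i=15: I-F =  3 → D
  i=16: B-J = 18 → S
  i=17: V-P =  6 → G
  i=18: L-U = 17 → R
  i=19: A-X =  3 → D
  i=20: K-S = 18 → S
  i=21: E-Y =  6 → G
  i=22: P-Y = 17 → R
  shifts repeat with period 4: SGRD

SGRD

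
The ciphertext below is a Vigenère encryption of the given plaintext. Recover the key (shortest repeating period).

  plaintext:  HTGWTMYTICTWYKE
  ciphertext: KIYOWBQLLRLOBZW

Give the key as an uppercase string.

  i= 0: K-H =  3 → D
  i= 1: I-T = 15 → P
  i= 2: Y-G = 18 → S
  i= 3: O-W = 18 → S
  i= 4: W-T =  3 → D
  i= 5: B-M = 15 → P
  i= 6: Q-Y = 18 → S
  i= 7: L-T = 18 → S
  i= 8: L-I =  3 → D
  i= 9: R-C = 15 → P
  i=10: L-T = 18 → S
  i=11: O-W = 18 → S
  i=12: B-Y =  3 → D
  i=13: Z-K = 15 → P
  i=14: W-E = 18 → S
  shifts repeat with period 4: DPSS

DPSS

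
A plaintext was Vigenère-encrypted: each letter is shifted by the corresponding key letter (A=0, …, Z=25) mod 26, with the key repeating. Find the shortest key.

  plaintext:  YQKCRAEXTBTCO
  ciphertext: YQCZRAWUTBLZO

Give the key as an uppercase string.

  i= 0: Y-Y =  0 → A
  i= 1: Q-Q =  0 → A
  i= 2: C-K = 18 → S
  i= 3: Z-C = 23 → X
  i= 4: R-R =  0 → A
  i= 5: A-A =  0 → A
  i= 6: W-E = 18 → S
  i= 7: U-X = 23 → X
  i= 8: T-T =  0 → A
  i= 9: B-B =  0 → A
  i=10: L-T = 18 → S
  i=11: Z-C = 23 → X
  i=12: O-O =  0 → A
  shifts repeat with period 4: AASX

AASX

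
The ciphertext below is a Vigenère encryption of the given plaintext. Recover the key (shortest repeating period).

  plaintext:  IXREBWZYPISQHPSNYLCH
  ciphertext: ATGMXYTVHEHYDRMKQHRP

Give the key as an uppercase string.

  i= 0: A-I = 18 → S
  i= 1: T-X = 22 → W
  i= 2: G-R = 15 → P
  i= 3: M-E =  8 → I
  i= 4: X-B = 22 → W
  i= 5: Y-W =  2 → C
  i= 6: T-Z = 20 → U
  i= 7: V-Y = 23 → X
  i= 8: H-P = 18 → S
  i= 9: E-I = 22 → W
  i=10: H-S = 15 → P
  i=11: Y-Q =  8 → I
  i=12: D-H = 22 → W
  i=13: R-P =  2 → C
  i=14: M-S = 20 → U
  i=15: K-N = 23 → X
  i=16: Q-Y = 18 → S
  i=17: H-L = 22 → W
  i=18: R-C = 15 → P
  i=19: P-H =  8 → I
  shifts repeat with period 8: SWPIWCUX

SWPIWCUX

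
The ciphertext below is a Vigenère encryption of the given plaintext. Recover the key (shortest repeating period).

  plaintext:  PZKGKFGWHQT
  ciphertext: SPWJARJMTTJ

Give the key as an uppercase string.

DQM

  i= 0: S-P =  3 → D
  i= 1: P-Z = 16 → Q
  i= 2: W-K = 12 → M
  i= 3: J-G =  3 → D
  i= 4: A-K = 16 → Q
  i= 5: R-F = 12 → M
  i= 6: J-G =  3 → D
  i= 7: M-W = 16 → Q
  i= 8: T-H = 12 → M
  i= 9: T-Q =  3 → D
  i=10: J-T = 16 → Q
  shifts repeat with period 3: DQM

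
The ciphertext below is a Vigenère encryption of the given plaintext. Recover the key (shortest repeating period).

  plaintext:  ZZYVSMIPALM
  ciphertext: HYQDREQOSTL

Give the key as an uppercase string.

  i= 0: H-Z =  8 → I
  i= 1: Y-Z = 25 → Z
  i= 2: Q-Y = 18 → S
  i= 3: D-V =  8 → I
  i= 4: R-S = 25 → Z
  i= 5: E-M = 18 → S
  i= 6: Q-I =  8 → I
  i= 7: O-P = 25 → Z
  i= 8: S-A = 18 → S
  i= 9: T-L =  8 → I
  i=10: L-M = 25 → Z
  shifts repeat with period 3: IZS

IZS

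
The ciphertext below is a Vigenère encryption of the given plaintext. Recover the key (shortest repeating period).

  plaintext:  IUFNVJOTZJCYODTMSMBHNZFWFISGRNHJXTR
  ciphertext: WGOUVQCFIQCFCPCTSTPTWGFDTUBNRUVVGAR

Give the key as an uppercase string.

OMJHAH

  i= 0: W-I = 14 → O
  i= 1: G-U = 12 → M
  i= 2: O-F =  9 → J
  i= 3: U-N =  7 → H
  i= 4: V-V =  0 → A
  i= 5: Q-J =  7 → H
  i= 6: C-O = 14 → O
  i= 7: F-T = 12 → M
  i= 8: I-Z =  9 → J
  i= 9: Q-J =  7 → H
  i=10: C-C =  0 → A
  i=11: F-Y =  7 → H
  i=12: C-O = 14 → O
  i=13: P-D = 12 → M
  i=14: C-T =  9 → J
  i=15: T-M =  7 → H
  i=16: S-S =  0 → A
  i=17: T-M =  7 → H
  i=18: P-B = 14 → O
  i=19: T-H = 12 → M
  i=20: W-N =  9 → J
  i=21: G-Z =  7 → H
  i=22: F-F =  0 → A
  i=23: D-W =  7 → H
  i=24: T-F = 14 → O
  i=25: U-I = 12 → M
  i=26: B-S =  9 → J
  i=27: N-G =  7 → H
  i=28: R-R =  0 → A
  i=29: U-N =  7 → H
  i=30: V-H = 14 → O
  i=31: V-J = 12 → M
  i=32: G-X =  9 → J
  i=33: A-T =  7 → H
  i=34: R-R =  0 → A
  shifts repeat with period 6: OMJHAH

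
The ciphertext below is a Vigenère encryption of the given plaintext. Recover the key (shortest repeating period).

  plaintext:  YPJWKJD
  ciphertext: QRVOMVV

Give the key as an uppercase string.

  i= 0: Q-Y = 18 → S
  i= 1: R-P =  2 → C
  i= 2: V-J = 12 → M
  i= 3: O-W = 18 → S
  i= 4: M-K =  2 → C
  i= 5: V-J = 12 → M
  i= 6: V-D = 18 → S
  shifts repeat with period 3: SCM

SCM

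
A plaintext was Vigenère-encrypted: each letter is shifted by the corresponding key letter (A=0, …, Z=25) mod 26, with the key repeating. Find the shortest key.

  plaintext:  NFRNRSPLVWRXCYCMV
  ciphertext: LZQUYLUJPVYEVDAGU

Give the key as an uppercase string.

  i= 0: L-N = 24 → Y
  i= 1: Z-F = 20 → U
  i= 2: Q-R = 25 → Z
  i= 3: U-N =  7 → H
  i= 4: Y-R =  7 → H
  i= 5: L-S = 19 → T
  i= 6: U-P =  5 → F
  i= 7: J-L = 24 → Y
  i= 8: P-V = 20 → U
  i= 9: V-W = 25 → Z
  i=10: Y-R =  7 → H
  i=11: E-X =  7 → H
  i=12: V-C = 19 → T
  i=13: D-Y =  5 → F
  i=14: A-C = 24 → Y
  i=15: G-M = 20 → U
  i=16: U-V = 25 → Z
  shifts repeat with period 7: YUZHHTF

YUZHHTF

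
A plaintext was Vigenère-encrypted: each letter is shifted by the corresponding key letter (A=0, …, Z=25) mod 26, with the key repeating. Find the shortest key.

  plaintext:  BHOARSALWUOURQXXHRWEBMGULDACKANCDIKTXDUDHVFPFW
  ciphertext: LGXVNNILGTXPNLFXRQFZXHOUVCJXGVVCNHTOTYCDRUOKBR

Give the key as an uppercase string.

  i= 0: L-B = 10 → K
  i= 1: G-H = 25 → Z
  i= 2: X-O =  9 → J
  i= 3: V-A = 21 → V
  i= 4: N-R = 22 → W
  i= 5: N-S = 21 → V
  i= 6: I-A =  8 → I
  i= 7: L-L =  0 → A
  i= 8: G-W = 10 → K
  i= 9: T-U = 25 → Z
  i=10: X-O =  9 → J
  i=11: P-U = 21 → V
  i=12: N-R = 22 → W
  i=13: L-Q = 21 → V
  i=14: F-X =  8 → I
  i=15: X-X =  0 → A
  i=16: R-H = 10 → K
  i=17: Q-R = 25 → Z
  i=18: F-W =  9 → J
  i=19: Z-E = 21 → V
  i=20: X-B = 22 → W
  i=21: H-M = 21 → V
  i=22: O-G =  8 → I
  i=23: U-U =  0 → A
  i=24: V-L = 10 → K
  i=25: C-D = 25 → Z
  i=26: J-A =  9 → J
  i=27: X-C = 21 → V
  i=28: G-K = 22 → W
  i=29: V-A = 21 → V
  i=30: V-N =  8 → I
  i=31: C-C =  0 → A
  i=32: N-D = 10 → K
  i=33: H-I = 25 → Z
  i=34: T-K =  9 → J
  i=35: O-T = 21 → V
  i=36: T-X = 22 → W
  i=37: Y-D = 21 → V
  i=38: C-U =  8 → I
  i=39: D-D =  0 → A
  i=40: R-H = 10 → K
  i=41: U-V = 25 → Z
  i=42: O-F =  9 → J
  i=43: K-P = 21 → V
  i=44: B-F = 22 → W
  i=45: R-W = 21 → V
  shifts repeat with period 8: KZJVWVIA

KZJVWVIA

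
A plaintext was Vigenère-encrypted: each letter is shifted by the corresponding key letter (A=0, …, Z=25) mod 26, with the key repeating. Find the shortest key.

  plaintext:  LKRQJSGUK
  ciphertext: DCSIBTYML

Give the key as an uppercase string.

  i= 0: D-L = 18 → S
  i= 1: C-K = 18 → S
  i= 2: S-R =  1 → B
  i= 3: I-Q = 18 → S
  i= 4: B-J = 18 → S
  i= 5: T-S =  1 → B
  i= 6: Y-G = 18 → S
  i= 7: M-U = 18 → S
  i= 8: L-K =  1 → B
  shifts repeat with period 3: SSB

SSB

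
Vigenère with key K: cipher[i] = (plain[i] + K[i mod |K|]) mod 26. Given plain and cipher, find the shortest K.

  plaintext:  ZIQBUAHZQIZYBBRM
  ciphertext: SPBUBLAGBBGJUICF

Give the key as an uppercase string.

  i= 0: S-Z = 19 → T
  i= 1: P-I =  7 → H
  i= 2: B-Q = 11 → L
  i= 3: U-B = 19 → T
  i= 4: B-U =  7 → H
  i= 5: L-A = 11 → L
  i= 6: A-H = 19 → T
  i= 7: G-Z =  7 → H
  i= 8: B-Q = 11 → L
  i= 9: B-I = 19 → T
  i=10: G-Z =  7 → H
  i=11: J-Y = 11 → L
  i=12: U-B = 19 → T
  i=13: I-B =  7 → H
  i=14: C-R = 11 → L
  i=15: F-M = 19 → T
  shifts repeat with period 3: THL

THL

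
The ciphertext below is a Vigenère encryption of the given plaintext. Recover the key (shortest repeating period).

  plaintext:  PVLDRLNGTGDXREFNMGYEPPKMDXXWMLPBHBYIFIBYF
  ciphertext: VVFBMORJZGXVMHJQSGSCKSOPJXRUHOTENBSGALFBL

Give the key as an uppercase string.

GAUYVDED

  i= 0: V-P =  6 → G
  i= 1: V-V =  0 → A
  i= 2: F-L = 20 → U
  i= 3: B-D = 24 → Y
  i= 4: M-R = 21 → V
  i= 5: O-L =  3 → D
  i= 6: R-N =  4 → E
  i= 7: J-G =  3 → D
  i= 8: Z-T =  6 → G
  i= 9: G-G =  0 → A
  i=10: X-D = 20 → U
  i=11: V-X = 24 → Y
  i=12: M-R = 21 → V
  i=13: H-E =  3 → D
  i=14: J-F =  4 → E
  i=15: Q-N =  3 → D
  i=16: S-M =  6 → G
  i=17: G-G =  0 → A
  i=18: S-Y = 20 → U
  i=19: C-E = 24 → Y
  i=20: K-P = 21 → V
  i=21: S-P =  3 → D
  i=22: O-K =  4 → E
  i=23: P-M =  3 → D
  i=24: J-D =  6 → G
  i=25: X-X =  0 → A
  i=26: R-X = 20 → U
  i=27: U-W = 24 → Y
  i=28: H-M = 21 → V
  i=29: O-L =  3 → D
  i=30: T-P =  4 → E
  i=31: E-B =  3 → D
  i=32: N-H =  6 → G
  i=33: B-B =  0 → A
  i=34: S-Y = 20 → U
  i=35: G-I = 24 → Y
  i=36: A-F = 21 → V
  i=37: L-I =  3 → D
  i=38: F-B =  4 → E
  i=39: B-Y =  3 → D
  i=40: L-F =  6 → G
  shifts repeat with period 8: GAUYVDED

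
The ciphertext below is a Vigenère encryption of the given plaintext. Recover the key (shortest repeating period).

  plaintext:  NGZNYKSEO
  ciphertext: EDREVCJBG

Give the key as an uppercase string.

RXS

  i= 0: E-N = 17 → R
  i= 1: D-G = 23 → X
  i= 2: R-Z = 18 → S
  i= 3: E-N = 17 → R
  i= 4: V-Y = 23 → X
  i= 5: C-K = 18 → S
  i= 6: J-S = 17 → R
  i= 7: B-E = 23 → X
  i= 8: G-O = 18 → S
  shifts repeat with period 3: RXS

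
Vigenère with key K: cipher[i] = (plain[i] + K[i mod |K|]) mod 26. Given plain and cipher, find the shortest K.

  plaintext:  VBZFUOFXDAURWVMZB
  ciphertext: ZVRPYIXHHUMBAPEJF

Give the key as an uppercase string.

EUSK

  i= 0: Z-V =  4 → E
  i= 1: V-B = 20 → U
  i= 2: R-Z = 18 → S
  i= 3: P-F = 10 → K
  i= 4: Y-U =  4 → E
  i= 5: I-O = 20 → U
  i= 6: X-F = 18 → S
  i= 7: H-X = 10 → K
  i= 8: H-D =  4 → E
  i= 9: U-A = 20 → U
  i=10: M-U = 18 → S
  i=11: B-R = 10 → K
  i=12: A-W =  4 → E
  i=13: P-V = 20 → U
  i=14: E-M = 18 → S
  i=15: J-Z = 10 → K
  i=16: F-B =  4 → E
  shifts repeat with period 4: EUSK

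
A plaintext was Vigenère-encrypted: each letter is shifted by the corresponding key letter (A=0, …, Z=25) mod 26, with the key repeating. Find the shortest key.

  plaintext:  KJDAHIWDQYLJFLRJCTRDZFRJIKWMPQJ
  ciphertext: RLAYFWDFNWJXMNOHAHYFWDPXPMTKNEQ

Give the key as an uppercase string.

HCXYYO

  i= 0: R-K =  7 → H
  i= 1: L-J =  2 → C
  i= 2: A-D = 23 → X
  i= 3: Y-A = 24 → Y
  i= 4: F-H = 24 → Y
  i= 5: W-I = 14 → O
  i= 6: D-W =  7 → H
  i= 7: F-D =  2 → C
  i= 8: N-Q = 23 → X
  i= 9: W-Y = 24 → Y
  i=10: J-L = 24 → Y
  i=11: X-J = 14 → O
  i=12: M-F =  7 → H
  i=13: N-L =  2 → C
  i=14: O-R = 23 → X
  i=15: H-J = 24 → Y
  i=16: A-C = 24 → Y
  i=17: H-T = 14 → O
  i=18: Y-R =  7 → H
  i=19: F-D =  2 → C
  i=20: W-Z = 23 → X
  i=21: D-F = 24 → Y
  i=22: P-R = 24 → Y
  i=23: X-J = 14 → O
  i=24: P-I =  7 → H
  i=25: M-K =  2 → C
  i=26: T-W = 23 → X
  i=27: K-M = 24 → Y
  i=28: N-P = 24 → Y
  i=29: E-Q = 14 → O
  i=30: Q-J =  7 → H
  shifts repeat with period 6: HCXYYO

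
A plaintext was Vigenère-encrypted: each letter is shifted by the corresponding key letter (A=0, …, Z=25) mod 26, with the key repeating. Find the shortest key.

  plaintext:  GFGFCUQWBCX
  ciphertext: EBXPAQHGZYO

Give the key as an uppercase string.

YWRK

  i= 0: E-G = 24 → Y
  i= 1: B-F = 22 → W
  i= 2: X-G = 17 → R
  i= 3: P-F = 10 → K
  i= 4: A-C = 24 → Y
  i= 5: Q-U = 22 → W
  i= 6: H-Q = 17 → R
  i= 7: G-W = 10 → K
  i= 8: Z-B = 24 → Y
  i= 9: Y-C = 22 → W
  i=10: O-X = 17 → R
  shifts repeat with period 4: YWRK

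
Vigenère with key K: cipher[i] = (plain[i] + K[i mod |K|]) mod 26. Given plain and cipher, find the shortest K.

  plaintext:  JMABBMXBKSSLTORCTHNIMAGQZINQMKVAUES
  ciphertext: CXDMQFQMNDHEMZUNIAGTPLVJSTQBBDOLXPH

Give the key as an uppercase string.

  i= 0: C-J = 19 → T
  i= 1: X-M = 11 → L
  i= 2: D-A =  3 → D
  i= 3: M-B = 11 → L
  i= 4: Q-B = 15 → P
  i= 5: F-M = 19 → T
  i= 6: Q-X = 19 → T
  i= 7: M-B = 11 → L
  i= 8: N-K =  3 → D
  i= 9: D-S = 11 → L
  i=10: H-S = 15 → P
  i=11: E-L = 19 → T
  i=12: M-T = 19 → T
  i=13: Z-O = 11 → L
  i=14: U-R =  3 → D
  i=15: N-C = 11 → L
  i=16: I-T = 15 → P
  i=17: A-H = 19 → T
  i=18: G-N = 19 → T
  i=19: T-I = 11 → L
  i=20: P-M =  3 → D
  i=21: L-A = 11 → L
  i=22: V-G = 15 → P
  i=23: J-Q = 19 → T
  i=24: S-Z = 19 → T
  i=25: T-I = 11 → L
  i=26: Q-N =  3 → D
  i=27: B-Q = 11 → L
  i=28: B-M = 15 → P
  i=29: D-K = 19 → T
  i=30: O-V = 19 → T
  i=31: L-A = 11 → L
  i=32: X-U =  3 → D
  i=33: P-E = 11 → L
  i=34: H-S = 15 → P
  shifts repeat with period 6: TLDLPT

TLDLPT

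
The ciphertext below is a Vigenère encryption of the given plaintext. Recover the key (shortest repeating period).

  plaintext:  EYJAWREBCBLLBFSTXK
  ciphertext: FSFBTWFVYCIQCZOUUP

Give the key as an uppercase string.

  i= 0: F-E =  1 → B
  i= 1: S-Y = 20 → U
  i= 2: F-J = 22 → W
  i= 3: B-A =  1 → B
  i= 4: T-W = 23 → X
  i= 5: W-R =  5 → F
  i= 6: F-E =  1 → B
  i= 7: V-B = 20 → U
  i= 8: Y-C = 22 → W
  i= 9: C-B =  1 → B
  i=10: I-L = 23 → X
  i=11: Q-L =  5 → F
  i=12: C-B =  1 → B
  i=13: Z-F = 20 → U
  i=14: O-S = 22 → W
  i=15: U-T =  1 → B
  i=16: U-X = 23 → X
  i=17: P-K =  5 → F
  shifts repeat with period 6: BUWBXF

BUWBXF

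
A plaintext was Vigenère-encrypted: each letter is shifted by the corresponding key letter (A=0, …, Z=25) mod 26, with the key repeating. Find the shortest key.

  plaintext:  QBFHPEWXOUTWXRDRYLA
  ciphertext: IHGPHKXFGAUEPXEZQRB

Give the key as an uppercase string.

  i= 0: I-Q = 18 → S
  i= 1: H-B =  6 → G
  i= 2: G-F =  1 → B
  i= 3: P-H =  8 → I
  i= 4: H-P = 18 → S
  i= 5: K-E =  6 → G
  i= 6: X-W =  1 → B
  i= 7: F-X =  8 → I
  i= 8: G-O = 18 → S
  i= 9: A-U =  6 → G
  i=10: U-T =  1 → B
  i=11: E-W =  8 → I
  i=12: P-X = 18 → S
  i=13: X-R =  6 → G
  i=14: E-D =  1 → B
  i=15: Z-R =  8 → I
  i=16: Q-Y = 18 → S
  i=17: R-L =  6 → G
  i=18: B-A =  1 → B
  shifts repeat with period 4: SGBI

SGBI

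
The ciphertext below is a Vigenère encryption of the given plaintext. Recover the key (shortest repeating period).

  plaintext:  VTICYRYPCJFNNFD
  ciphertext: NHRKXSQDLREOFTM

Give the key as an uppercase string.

SOJIZB

  i= 0: N-V = 18 → S
  i= 1: H-T = 14 → O
  i= 2: R-I =  9 → J
  i= 3: K-C =  8 → I
  i= 4: X-Y = 25 → Z
  i= 5: S-R =  1 → B
  i= 6: Q-Y = 18 → S
  i= 7: D-P = 14 → O
  i= 8: L-C =  9 → J
  i= 9: R-J =  8 → I
  i=10: E-F = 25 → Z
  i=11: O-N =  1 → B
  i=12: F-N = 18 → S
  i=13: T-F = 14 → O
  i=14: M-D =  9 → J
  shifts repeat with period 6: SOJIZB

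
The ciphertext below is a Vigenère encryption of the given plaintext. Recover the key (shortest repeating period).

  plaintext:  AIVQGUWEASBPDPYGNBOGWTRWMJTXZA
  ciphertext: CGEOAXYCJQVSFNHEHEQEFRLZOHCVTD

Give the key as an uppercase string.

CYJYUD

  i= 0: C-A =  2 → C
  i= 1: G-I = 24 → Y
  i= 2: E-V =  9 → J
  i= 3: O-Q = 24 → Y
  i= 4: A-G = 20 → U
  i= 5: X-U =  3 → D
  i= 6: Y-W =  2 → C
  i= 7: C-E = 24 → Y
  i= 8: J-A =  9 → J
  i= 9: Q-S = 24 → Y
  i=10: V-B = 20 → U
  i=11: S-P =  3 → D
  i=12: F-D =  2 → C
  i=13: N-P = 24 → Y
  i=14: H-Y =  9 → J
  i=15: E-G = 24 → Y
  i=16: H-N = 20 → U
  i=17: E-B =  3 → D
  i=18: Q-O =  2 → C
  i=19: E-G = 24 → Y
  i=20: F-W =  9 → J
  i=21: R-T = 24 → Y
  i=22: L-R = 20 → U
  i=23: Z-W =  3 → D
  i=24: O-M =  2 → C
  i=25: H-J = 24 → Y
  i=26: C-T =  9 → J
  i=27: V-X = 24 → Y
  i=28: T-Z = 20 → U
  i=29: D-A =  3 → D
  shifts repeat with period 6: CYJYUD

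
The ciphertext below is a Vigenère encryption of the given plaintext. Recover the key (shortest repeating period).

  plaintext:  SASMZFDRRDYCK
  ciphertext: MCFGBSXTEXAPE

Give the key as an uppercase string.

  i= 0: M-S = 20 → U
  i= 1: C-A =  2 → C
  i= 2: F-S = 13 → N
  i= 3: G-M = 20 → U
  i= 4: B-Z =  2 → C
  i= 5: S-F = 13 → N
  i= 6: X-D = 20 → U
  i= 7: T-R =  2 → C
  i= 8: E-R = 13 → N
  i= 9: X-D = 20 → U
  i=10: A-Y =  2 → C
  i=11: P-C = 13 → N
  i=12: E-K = 20 → U
  shifts repeat with period 3: UCN

UCN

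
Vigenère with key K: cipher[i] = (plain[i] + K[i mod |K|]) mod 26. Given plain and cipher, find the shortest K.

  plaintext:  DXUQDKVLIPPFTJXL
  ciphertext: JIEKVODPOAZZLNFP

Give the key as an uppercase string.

  i= 0: J-D =  6 → G
  i= 1: I-X = 11 → L
  i= 2: E-U = 10 → K
  i= 3: K-Q = 20 → U
  i= 4: V-D = 18 → S
  i= 5: O-K =  4 → E
  i= 6: D-V =  8 → I
  i= 7: P-L =  4 → E
  i= 8: O-I =  6 → G
  i= 9: A-P = 11 → L
  i=10: Z-P = 10 → K
  i=11: Z-F = 20 → U
  i=12: L-T = 18 → S
  i=13: N-J =  4 → E
  i=14: F-X =  8 → I
  i=15: P-L =  4 → E
  shifts repeat with period 8: GLKUSEIE

GLKUSEIE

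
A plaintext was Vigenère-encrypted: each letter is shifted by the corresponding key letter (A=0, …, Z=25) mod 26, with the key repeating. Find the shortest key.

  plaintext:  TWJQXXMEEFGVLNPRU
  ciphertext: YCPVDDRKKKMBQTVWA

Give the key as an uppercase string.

FGG

  i= 0: Y-T =  5 → F
  i= 1: C-W =  6 → G
  i= 2: P-J =  6 → G
  i= 3: V-Q =  5 → F
  i= 4: D-X =  6 → G
  i= 5: D-X =  6 → G
  i= 6: R-M =  5 → F
  i= 7: K-E =  6 → G
  i= 8: K-E =  6 → G
  i= 9: K-F =  5 → F
  i=10: M-G =  6 → G
  i=11: B-V =  6 → G
  i=12: Q-L =  5 → F
  i=13: T-N =  6 → G
  i=14: V-P =  6 → G
  i=15: W-R =  5 → F
  i=16: A-U =  6 → G
  shifts repeat with period 3: FGG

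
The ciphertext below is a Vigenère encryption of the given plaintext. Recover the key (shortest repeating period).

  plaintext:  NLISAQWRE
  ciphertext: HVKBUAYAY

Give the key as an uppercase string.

  i= 0: H-N = 20 → U
  i= 1: V-L = 10 → K
  i= 2: K-I =  2 → C
  i= 3: B-S =  9 → J
  i= 4: U-A = 20 → U
  i= 5: A-Q = 10 → K
  i= 6: Y-W =  2 → C
  i= 7: A-R =  9 → J
  i= 8: Y-E = 20 → U
  shifts repeat with period 4: UKCJ

UKCJ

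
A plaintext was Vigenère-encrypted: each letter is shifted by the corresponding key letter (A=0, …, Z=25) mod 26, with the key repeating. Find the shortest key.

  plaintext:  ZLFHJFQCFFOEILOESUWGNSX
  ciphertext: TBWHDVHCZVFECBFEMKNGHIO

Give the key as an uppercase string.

  i= 0: T-Z = 20 → U
  i= 1: B-L = 16 → Q
  i= 2: W-F = 17 → R
  i= 3: H-H =  0 → A
  i= 4: D-J = 20 → U
  i= 5: V-F = 16 → Q
  i= 6: H-Q = 17 → R
  i= 7: C-C =  0 → A
  i= 8: Z-F = 20 → U
  i= 9: V-F = 16 → Q
  i=10: F-O = 17 → R
  i=11: E-E =  0 → A
  i=12: C-I = 20 → U
  i=13: B-L = 16 → Q
  i=14: F-O = 17 → R
  i=15: E-E =  0 → A
  i=16: M-S = 20 → U
  i=17: K-U = 16 → Q
  i=18: N-W = 17 → R
  i=19: G-G =  0 → A
  i=20: H-N = 20 → U
  i=21: I-S = 16 → Q
  i=22: O-X = 17 → R
  shifts repeat with period 4: UQRA

UQRA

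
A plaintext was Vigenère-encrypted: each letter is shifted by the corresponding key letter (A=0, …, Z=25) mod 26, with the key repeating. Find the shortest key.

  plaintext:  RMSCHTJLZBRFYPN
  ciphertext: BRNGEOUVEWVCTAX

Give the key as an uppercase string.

  i= 0: B-R = 10 → K
  i= 1: R-M =  5 → F
  i= 2: N-S = 21 → V
  i= 3: G-C =  4 → E
  i= 4: E-H = 23 → X
  i= 5: O-T = 21 → V
  i= 6: U-J = 11 → L
  i= 7: V-L = 10 → K
  i= 8: E-Z =  5 → F
  i= 9: W-B = 21 → V
  i=10: V-R =  4 → E
  i=11: C-F = 23 → X
  i=12: T-Y = 21 → V
  i=13: A-P = 11 → L
  i=14: X-N = 10 → K
  shifts repeat with period 7: KFVEXVL

KFVEXVL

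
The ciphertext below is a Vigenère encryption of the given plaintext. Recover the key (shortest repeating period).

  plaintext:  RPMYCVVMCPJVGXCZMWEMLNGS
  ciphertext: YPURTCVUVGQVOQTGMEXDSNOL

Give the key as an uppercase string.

  i= 0: Y-R =  7 → H
  i= 1: P-P =  0 → A
  i= 2: U-M =  8 → I
  i= 3: R-Y = 19 → T
  i= 4: T-C = 17 → R
  i= 5: C-V =  7 → H
  i= 6: V-V =  0 → A
  i= 7: U-M =  8 → I
  i= 8: V-C = 19 → T
  i= 9: G-P = 17 → R
  i=10: Q-J =  7 → H
  i=11: V-V =  0 → A
  i=12: O-G =  8 → I
  i=13: Q-X = 19 → T
  i=14: T-C = 17 → R
  i=15: G-Z =  7 → H
  i=16: M-M =  0 → A
  i=17: E-W =  8 → I
  i=18: X-E = 19 → T
  i=19: D-M = 17 → R
  i=20: S-L =  7 → H
  i=21: N-N =  0 → A
  i=22: O-G =  8 → I
  i=23: L-S = 19 → T
  shifts repeat with period 5: HAITR

HAITR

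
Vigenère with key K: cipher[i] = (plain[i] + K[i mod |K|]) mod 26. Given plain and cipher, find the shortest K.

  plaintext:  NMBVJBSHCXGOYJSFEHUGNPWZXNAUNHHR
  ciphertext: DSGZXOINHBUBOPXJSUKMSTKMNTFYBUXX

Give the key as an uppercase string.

QGFEON

  i= 0: D-N = 16 → Q
  i= 1: S-M =  6 → G
  i= 2: G-B =  5 → F
  i= 3: Z-V =  4 → E
  i= 4: X-J = 14 → O
  i= 5: O-B = 13 → N
  i= 6: I-S = 16 → Q
  i= 7: N-H =  6 → G
  i= 8: H-C =  5 → F
  i= 9: B-X =  4 → E
  i=10: U-G = 14 → O
  i=11: B-O = 13 → N
  i=12: O-Y = 16 → Q
  i=13: P-J =  6 → G
  i=14: X-S =  5 → F
  i=15: J-F =  4 → E
  i=16: S-E = 14 → O
  i=17: U-H = 13 → N
  i=18: K-U = 16 → Q
  i=19: M-G =  6 → G
  i=20: S-N =  5 → F
  i=21: T-P =  4 → E
  i=22: K-W = 14 → O
  i=23: M-Z = 13 → N
  i=24: N-X = 16 → Q
  i=25: T-N =  6 → G
  i=26: F-A =  5 → F
  i=27: Y-U =  4 → E
  i=28: B-N = 14 → O
  i=29: U-H = 13 → N
  i=30: X-H = 16 → Q
  i=31: X-R =  6 → G
  shifts repeat with period 6: QGFEON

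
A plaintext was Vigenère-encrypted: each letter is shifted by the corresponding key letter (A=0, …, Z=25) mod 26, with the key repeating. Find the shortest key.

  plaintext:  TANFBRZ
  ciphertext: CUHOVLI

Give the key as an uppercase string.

  i= 0: C-T =  9 → J
  i= 1: U-A = 20 → U
  i= 2: H-N = 20 → U
  i= 3: O-F =  9 → J
  i= 4: V-B = 20 → U
  i= 5: L-R = 20 → U
  i= 6: I-Z =  9 → J
  shifts repeat with period 3: JUU

JUU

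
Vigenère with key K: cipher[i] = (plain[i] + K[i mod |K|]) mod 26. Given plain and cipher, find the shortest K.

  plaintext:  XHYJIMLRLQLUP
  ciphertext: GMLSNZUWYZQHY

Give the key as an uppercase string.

  i= 0: G-X =  9 → J
  i= 1: M-H =  5 → F
  i= 2: L-Y = 13 → N
  i= 3: S-J =  9 → J
  i= 4: N-I =  5 → F
  i= 5: Z-M = 13 → N
  i= 6: U-L =  9 → J
  i= 7: W-R =  5 → F
  i= 8: Y-L = 13 → N
  i= 9: Z-Q =  9 → J
  i=10: Q-L =  5 → F
  i=11: H-U = 13 → N
  i=12: Y-P =  9 → J
  shifts repeat with period 3: JFN

JFN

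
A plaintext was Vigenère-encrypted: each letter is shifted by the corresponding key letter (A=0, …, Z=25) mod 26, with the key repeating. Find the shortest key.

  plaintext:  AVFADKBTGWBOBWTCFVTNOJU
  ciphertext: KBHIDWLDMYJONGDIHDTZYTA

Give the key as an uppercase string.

KGCIAMK

  i= 0: K-A = 10 → K
  i= 1: B-V =  6 → G
  i= 2: H-F =  2 → C
  i= 3: I-A =  8 → I
  i= 4: D-D =  0 → A
  i= 5: W-K = 12 → M
  i= 6: L-B = 10 → K
  i= 7: D-T = 10 → K
  i= 8: M-G =  6 → G
  i= 9: Y-W =  2 → C
  i=10: J-B =  8 → I
  i=11: O-O =  0 → A
  i=12: N-B = 12 → M
  i=13: G-W = 10 → K
  i=14: D-T = 10 → K
  i=15: I-C =  6 → G
  i=16: H-F =  2 → C
  i=17: D-V =  8 → I
  i=18: T-T =  0 → A
  i=19: Z-N = 12 → M
  i=20: Y-O = 10 → K
  i=21: T-J = 10 → K
  i=22: A-U =  6 → G
  shifts repeat with period 7: KGCIAMK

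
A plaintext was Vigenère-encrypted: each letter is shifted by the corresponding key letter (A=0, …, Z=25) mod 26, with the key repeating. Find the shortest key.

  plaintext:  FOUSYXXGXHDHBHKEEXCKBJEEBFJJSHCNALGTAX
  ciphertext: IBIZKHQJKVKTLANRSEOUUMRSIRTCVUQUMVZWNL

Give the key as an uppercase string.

  i= 0: I-F =  3 → D
  i= 1: B-O = 13 → N
  i= 2: I-U = 14 → O
  i= 3: Z-S =  7 → H
  i= 4: K-Y = 12 → M
  i= 5: H-X = 10 → K
  i= 6: Q-X = 19 → T
  i= 7: J-G =  3 → D
  i= 8: K-X = 13 → N
  i= 9: V-H = 14 → O
  i=10: K-D =  7 → H
  i=11: T-H = 12 → M
  i=12: L-B = 10 → K
  i=13: A-H = 19 → T
  i=14: N-K =  3 → D
  i=15: R-E = 13 → N
  i=16: S-E = 14 → O
  i=17: E-X =  7 → H
  i=18: O-C = 12 → M
  i=19: U-K = 10 → K
  i=20: U-B = 19 → T
  i=21: M-J =  3 → D
  i=22: R-E = 13 → N
  i=23: S-E = 14 → O
  i=24: I-B =  7 → H
  i=25: R-F = 12 → M
  i=26: T-J = 10 → K
  i=27: C-J = 19 → T
  i=28: V-S =  3 → D
  i=29: U-H = 13 → N
  i=30: Q-C = 14 → O
  i=31: U-N =  7 → H
  i=32: M-A = 12 → M
  i=33: V-L = 10 → K
  i=34: Z-G = 19 → T
  i=35: W-T =  3 → D
  i=36: N-A = 13 → N
  i=37: L-X = 14 → O
  shifts repeat with period 7: DNOHMKT

DNOHMKT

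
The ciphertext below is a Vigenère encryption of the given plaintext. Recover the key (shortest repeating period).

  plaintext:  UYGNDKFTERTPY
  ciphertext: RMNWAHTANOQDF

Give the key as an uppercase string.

XOHJX

  i= 0: R-U = 23 → X
  i= 1: M-Y = 14 → O
  i= 2: N-G =  7 → H
  i= 3: W-N =  9 → J
  i= 4: A-D = 23 → X
  i= 5: H-K = 23 → X
  i= 6: T-F = 14 → O
  i= 7: A-T =  7 → H
  i= 8: N-E =  9 → J
  i= 9: O-R = 23 → X
  i=10: Q-T = 23 → X
  i=11: D-P = 14 → O
  i=12: F-Y =  7 → H
  shifts repeat with period 5: XOHJX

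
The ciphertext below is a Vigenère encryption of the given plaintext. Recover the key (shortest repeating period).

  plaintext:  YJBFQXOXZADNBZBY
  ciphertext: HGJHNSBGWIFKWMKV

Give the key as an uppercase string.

JXICXVN

  i= 0: H-Y =  9 → J
  i= 1: G-J = 23 → X
  i= 2: J-B =  8 → I
  i= 3: H-F =  2 → C
  i= 4: N-Q = 23 → X
  i= 5: S-X = 21 → V
  i= 6: B-O = 13 → N
  i= 7: G-X =  9 → J
  i= 8: W-Z = 23 → X
  i= 9: I-A =  8 → I
  i=10: F-D =  2 → C
  i=11: K-N = 23 → X
  i=12: W-B = 21 → V
  i=13: M-Z = 13 → N
  i=14: K-B =  9 → J
  i=15: V-Y = 23 → X
  shifts repeat with period 7: JXICXVN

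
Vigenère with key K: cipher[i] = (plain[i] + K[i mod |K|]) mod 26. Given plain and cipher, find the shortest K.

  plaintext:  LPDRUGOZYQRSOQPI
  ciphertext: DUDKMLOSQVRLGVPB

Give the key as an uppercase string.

SFAT

  i= 0: D-L = 18 → S
  i= 1: U-P =  5 → F
  i= 2: D-D =  0 → A
  i= 3: K-R = 19 → T
  i= 4: M-U = 18 → S
  i= 5: L-G =  5 → F
  i= 6: O-O =  0 → A
  i= 7: S-Z = 19 → T
  i= 8: Q-Y = 18 → S
  i= 9: V-Q =  5 → F
  i=10: R-R =  0 → A
  i=11: L-S = 19 → T
  i=12: G-O = 18 → S
  i=13: V-Q =  5 → F
  i=14: P-P =  0 → A
  i=15: B-I = 19 → T
  shifts repeat with period 4: SFAT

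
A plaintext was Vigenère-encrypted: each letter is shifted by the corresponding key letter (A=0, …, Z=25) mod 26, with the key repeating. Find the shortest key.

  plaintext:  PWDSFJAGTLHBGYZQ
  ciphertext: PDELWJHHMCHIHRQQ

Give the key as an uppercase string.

  i= 0: P-P =  0 → A
  i= 1: D-W =  7 → H
  i= 2: E-D =  1 → B
  i= 3: L-S = 19 → T
  i= 4: W-F = 17 → R
  i= 5: J-J =  0 → A
  i= 6: H-A =  7 → H
  i= 7: H-G =  1 → B
  i= 8: M-T = 19 → T
  i= 9: C-L = 17 → R
  i=10: H-H =  0 → A
  i=11: I-B =  7 → H
  i=12: H-G =  1 → B
  i=13: R-Y = 19 → T
  i=14: Q-Z = 17 → R
  i=15: Q-Q =  0 → A
  shifts repeat with period 5: AHBTR

AHBTR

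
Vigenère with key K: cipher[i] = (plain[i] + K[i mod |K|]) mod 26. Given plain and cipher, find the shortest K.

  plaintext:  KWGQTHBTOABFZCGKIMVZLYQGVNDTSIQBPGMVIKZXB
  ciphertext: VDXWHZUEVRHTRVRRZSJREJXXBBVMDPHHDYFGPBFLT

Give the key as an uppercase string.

  i= 0: V-K = 11 → L
  i= 1: D-W =  7 → H
  i= 2: X-G = 17 → R
  i= 3: W-Q =  6 → G
  i= 4: H-T = 14 → O
  i= 5: Z-H = 18 → S
  i= 6: U-B = 19 → T
  i= 7: E-T = 11 → L
  i= 8: V-O =  7 → H
  i= 9: R-A = 17 → R
  i=10: H-B =  6 → G
  i=11: T-F = 14 → O
  i=12: R-Z = 18 → S
  i=13: V-C = 19 → T
  i=14: R-G = 11 → L
  i=15: R-K =  7 → H
  i=16: Z-I = 17 → R
  i=17: S-M =  6 → G
  i=18: J-V = 14 → O
  i=19: R-Z = 18 → S
  i=20: E-L = 19 → T
  i=21: J-Y = 11 → L
  i=22: X-Q =  7 → H
  i=23: X-G = 17 → R
  i=24: B-V =  6 → G
  i=25: B-N = 14 → O
  i=26: V-D = 18 → S
  i=27: M-T = 19 → T
  i=28: D-S = 11 → L
  i=29: P-I =  7 → H
  i=30: H-Q = 17 → R
  i=31: H-B =  6 → G
  i=32: D-P = 14 → O
  i=33: Y-G = 18 → S
  i=34: F-M = 19 → T
  i=35: G-V = 11 → L
  i=36: P-I =  7 → H
  i=37: B-K = 17 → R
  i=38: F-Z =  6 → G
  i=39: L-X = 14 → O
  i=40: T-B = 18 → S
  shifts repeat with period 7: LHRGOST

LHRGOST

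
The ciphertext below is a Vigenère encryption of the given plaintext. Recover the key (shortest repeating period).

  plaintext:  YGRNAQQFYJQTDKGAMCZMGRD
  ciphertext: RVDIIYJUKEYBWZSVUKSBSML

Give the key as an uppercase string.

TPMVII

  i= 0: R-Y = 19 → T
  i= 1: V-G = 15 → P
  i= 2: D-R = 12 → M
  i= 3: I-N = 21 → V
  i= 4: I-A =  8 → I
  i= 5: Y-Q =  8 → I
  i= 6: J-Q = 19 → T
  i= 7: U-F = 15 → P
  i= 8: K-Y = 12 → M
  i= 9: E-J = 21 → V
  i=10: Y-Q =  8 → I
  i=11: B-T =  8 → I
  i=12: W-D = 19 → T
  i=13: Z-K = 15 → P
  i=14: S-G = 12 → M
  i=15: V-A = 21 → V
  i=16: U-M =  8 → I
  i=17: K-C =  8 → I
  i=18: S-Z = 19 → T
  i=19: B-M = 15 → P
  i=20: S-G = 12 → M
  i=21: M-R = 21 → V
  i=22: L-D =  8 → I
  shifts repeat with period 6: TPMVII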